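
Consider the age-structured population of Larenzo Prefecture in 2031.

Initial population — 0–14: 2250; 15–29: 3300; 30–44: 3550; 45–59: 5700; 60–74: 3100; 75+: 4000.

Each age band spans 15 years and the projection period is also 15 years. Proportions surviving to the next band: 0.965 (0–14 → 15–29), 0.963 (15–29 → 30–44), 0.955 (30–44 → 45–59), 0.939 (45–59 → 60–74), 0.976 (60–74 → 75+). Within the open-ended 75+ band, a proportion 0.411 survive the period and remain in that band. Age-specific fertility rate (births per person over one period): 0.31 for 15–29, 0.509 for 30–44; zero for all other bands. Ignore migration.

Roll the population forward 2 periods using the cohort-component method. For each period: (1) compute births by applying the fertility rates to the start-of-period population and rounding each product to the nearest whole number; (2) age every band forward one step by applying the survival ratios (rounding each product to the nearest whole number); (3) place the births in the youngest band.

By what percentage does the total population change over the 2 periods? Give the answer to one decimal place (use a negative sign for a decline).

Let band 1 be 0–14 through band 6 = 75+.
— Period 1 —
Births: 3300 * 0.31 = 1023, 3550 * 0.509 = 1807 ⇒ total 2830
Band 2: 2250 * 0.965 = 2171
Band 3: 3300 * 0.963 = 3178
Band 4: 3550 * 0.955 = 3390
Band 5: 5700 * 0.939 = 5352
Band 6: 3100 * 0.976 + 4000 * 0.411 = 3026 + 1644 = 4670
Population now: 0–14=2830, 15–29=2171, 30–44=3178, 45–59=3390, 60–74=5352, 75+=4670
— Period 2 —
Births: 2171 * 0.31 = 673, 3178 * 0.509 = 1618 ⇒ total 2291
Band 2: 2830 * 0.965 = 2731
Band 3: 2171 * 0.963 = 2091
Band 4: 3178 * 0.955 = 3035
Band 5: 3390 * 0.939 = 3183
Band 6: 5352 * 0.976 + 4670 * 0.411 = 5224 + 1919 = 7143
Population now: 0–14=2291, 15–29=2731, 30–44=2091, 45–59=3035, 60–74=3183, 75+=7143
Total: 21900 → 20474; change = -1426; percentage change = -6.5%

-6.5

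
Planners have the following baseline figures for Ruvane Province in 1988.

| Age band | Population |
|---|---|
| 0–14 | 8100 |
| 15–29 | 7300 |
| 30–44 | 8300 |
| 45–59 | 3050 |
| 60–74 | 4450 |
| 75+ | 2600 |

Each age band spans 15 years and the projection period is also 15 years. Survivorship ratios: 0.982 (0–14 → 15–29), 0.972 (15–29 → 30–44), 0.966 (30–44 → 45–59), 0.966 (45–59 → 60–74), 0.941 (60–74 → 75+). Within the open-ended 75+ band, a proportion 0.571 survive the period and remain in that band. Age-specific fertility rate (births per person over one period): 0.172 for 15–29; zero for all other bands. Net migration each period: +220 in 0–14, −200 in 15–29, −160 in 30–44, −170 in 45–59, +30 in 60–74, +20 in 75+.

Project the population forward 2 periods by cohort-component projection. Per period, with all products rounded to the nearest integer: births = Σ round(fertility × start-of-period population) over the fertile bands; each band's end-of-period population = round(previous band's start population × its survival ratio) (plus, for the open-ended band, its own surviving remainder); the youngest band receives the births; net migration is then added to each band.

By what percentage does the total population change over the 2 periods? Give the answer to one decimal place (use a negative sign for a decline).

Period 1.
Births: 7300 × 0.172 = 1256
15–29: 8100 × 0.982 = 7954
30–44: 7300 × 0.972 = 7096
45–59: 8300 × 0.966 = 8018
60–74: 3050 × 0.966 = 2946
75+: 4450 × 0.941 + 2600 × 0.571 = 4187 + 1485 = 5672
Net migration: 0–14 + 220 → 1476; 15–29 − 200 → 7754; 30–44 − 160 → 6936; 45–59 − 170 → 7848; 60–74 + 30 → 2976; 75+ + 20 → 5692
→ [1476, 7754, 6936, 7848, 2976, 5692]
Period 2.
Births: 7754 × 0.172 = 1334
15–29: 1476 × 0.982 = 1449
30–44: 7754 × 0.972 = 7537
45–59: 6936 × 0.966 = 6700
60–74: 7848 × 0.966 = 7581
75+: 2976 × 0.941 + 5692 × 0.571 = 2800 + 3250 = 6050
Net migration: 0–14 + 220 → 1554; 15–29 − 200 → 1249; 30–44 − 160 → 7377; 45–59 − 170 → 6530; 60–74 + 30 → 7611; 75+ + 20 → 6070
→ [1554, 1249, 7377, 6530, 7611, 6070]
Total: 33800 → 30391; change = -3409; percentage change = -10.1%

-10.1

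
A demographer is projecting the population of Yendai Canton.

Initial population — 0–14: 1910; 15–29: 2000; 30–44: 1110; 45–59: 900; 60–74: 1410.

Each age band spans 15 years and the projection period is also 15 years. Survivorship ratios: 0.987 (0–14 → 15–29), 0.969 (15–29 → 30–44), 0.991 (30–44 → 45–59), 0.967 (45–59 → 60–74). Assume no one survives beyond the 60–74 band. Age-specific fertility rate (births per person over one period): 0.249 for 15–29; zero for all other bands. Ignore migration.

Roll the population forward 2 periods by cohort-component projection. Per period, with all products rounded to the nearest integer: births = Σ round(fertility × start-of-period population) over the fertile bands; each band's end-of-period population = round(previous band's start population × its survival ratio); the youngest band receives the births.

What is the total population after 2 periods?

5773

(Bands numbered youngest = 1 to oldest = 5.)
After projecting period 1:
Births: 2000 * 0.249 = 498
Band 2: 1910 * 0.987 = 1885
Band 3: 2000 * 0.969 = 1938
Band 4: 1110 * 0.991 = 1100
Band 5: 900 * 0.967 = 870
End of period: [498, 1885, 1938, 1100, 870]
After projecting period 2:
Births: 1885 * 0.249 = 469
Band 2: 498 * 0.987 = 492
Band 3: 1885 * 0.969 = 1827
Band 4: 1938 * 0.991 = 1921
Band 5: 1100 * 0.967 = 1064
End of period: [469, 492, 1827, 1921, 1064]
Total after period 2: 469 + 492 + 1827 + 1921 + 1064 = 5773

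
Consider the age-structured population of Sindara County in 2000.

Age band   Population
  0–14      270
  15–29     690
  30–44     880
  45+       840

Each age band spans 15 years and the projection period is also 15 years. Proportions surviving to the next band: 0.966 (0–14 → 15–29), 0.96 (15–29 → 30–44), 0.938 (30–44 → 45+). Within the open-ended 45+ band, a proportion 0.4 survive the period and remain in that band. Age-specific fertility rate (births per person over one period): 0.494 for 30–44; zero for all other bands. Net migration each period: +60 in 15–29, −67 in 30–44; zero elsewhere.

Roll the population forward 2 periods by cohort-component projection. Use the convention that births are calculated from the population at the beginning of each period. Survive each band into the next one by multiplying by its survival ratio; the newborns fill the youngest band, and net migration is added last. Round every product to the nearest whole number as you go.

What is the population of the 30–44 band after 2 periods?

241

Call the groups 1 to 4, youngest first.
After projecting period 1:
Births: 880 * 0.494 = 435
Group 2: 270 * 0.966 = 261
Group 3: 690 * 0.96 = 662
Group 4: 880 * 0.938 + 840 * 0.4 = 825 + 336 = 1161
Net migration: Group 2 + 60 → 321; Group 3 − 67 → 595
End of period: [435, 321, 595, 1161]
After projecting period 2:
Births: 595 * 0.494 = 294
Group 2: 435 * 0.966 = 420
Group 3: 321 * 0.96 = 308
Group 4: 595 * 0.938 + 1161 * 0.4 = 558 + 464 = 1022
Net migration: Group 2 + 60 → 480; Group 3 − 67 → 241
End of period: [294, 480, 241, 1022]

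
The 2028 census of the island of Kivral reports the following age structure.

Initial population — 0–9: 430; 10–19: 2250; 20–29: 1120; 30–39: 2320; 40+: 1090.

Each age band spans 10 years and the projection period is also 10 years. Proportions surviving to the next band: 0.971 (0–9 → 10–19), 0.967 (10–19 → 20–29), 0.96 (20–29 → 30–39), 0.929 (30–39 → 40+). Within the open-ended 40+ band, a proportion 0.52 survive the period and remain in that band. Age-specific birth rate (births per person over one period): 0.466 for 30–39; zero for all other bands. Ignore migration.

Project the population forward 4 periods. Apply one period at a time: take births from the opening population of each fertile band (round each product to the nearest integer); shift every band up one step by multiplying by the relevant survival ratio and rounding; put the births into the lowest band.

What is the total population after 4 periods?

Numbering the groups 1..5 from youngest to oldest:
— Period 1 —
Births: 2320 × 0.466 = 1081
Group 2: 430 × 0.971 = 418
Group 3: 2250 × 0.967 = 2176
Group 4: 1120 × 0.96 = 1075
Group 5: 2320 × 0.929 + 1090 × 0.52 = 2155 + 567 = 2722
→ [1081, 418, 2176, 1075, 2722]
— Period 2 —
Births: 1075 × 0.466 = 501
Group 2: 1081 × 0.971 = 1050
Group 3: 418 × 0.967 = 404
Group 4: 2176 × 0.96 = 2089
Group 5: 1075 × 0.929 + 2722 × 0.52 = 999 + 1415 = 2414
→ [501, 1050, 404, 2089, 2414]
— Period 3 —
Births: 2089 × 0.466 = 973
Group 2: 501 × 0.971 = 486
Group 3: 1050 × 0.967 = 1015
Group 4: 404 × 0.96 = 388
Group 5: 2089 × 0.929 + 2414 × 0.52 = 1941 + 1255 = 3196
→ [973, 486, 1015, 388, 3196]
— Period 4 —
Births: 388 × 0.466 = 181
Group 2: 973 × 0.971 = 945
Group 3: 486 × 0.967 = 470
Group 4: 1015 × 0.96 = 974
Group 5: 388 × 0.929 + 3196 × 0.52 = 360 + 1662 = 2022
→ [181, 945, 470, 974, 2022]
Total after period 4: 181 + 945 + 470 + 974 + 2022 = 4592

4592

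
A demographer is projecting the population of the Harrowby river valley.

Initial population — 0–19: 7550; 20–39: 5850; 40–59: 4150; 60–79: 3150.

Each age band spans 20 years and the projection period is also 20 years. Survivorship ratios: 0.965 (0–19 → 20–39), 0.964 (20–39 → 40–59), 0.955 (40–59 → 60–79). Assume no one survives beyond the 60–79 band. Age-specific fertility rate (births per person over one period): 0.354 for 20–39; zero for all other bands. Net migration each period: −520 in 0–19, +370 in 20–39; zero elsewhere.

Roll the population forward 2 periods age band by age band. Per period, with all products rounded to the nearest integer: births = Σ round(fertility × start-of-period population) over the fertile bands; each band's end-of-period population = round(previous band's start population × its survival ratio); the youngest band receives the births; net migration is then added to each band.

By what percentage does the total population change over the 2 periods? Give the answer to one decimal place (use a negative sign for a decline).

Call the groups 1 to 4, youngest first.
— Period 1 —
Births: 5850 * 0.354 = 2071
Group 2: 7550 * 0.965 = 7286
Group 3: 5850 * 0.964 = 5639
Group 4: 4150 * 0.955 = 3963
Net migration: Group 1 − 520 → 1551; Group 2 + 370 → 7656
→ [1551, 7656, 5639, 3963]
— Period 2 —
Births: 7656 * 0.354 = 2710
Group 2: 1551 * 0.965 = 1497
Group 3: 7656 * 0.964 = 7380
Group 4: 5639 * 0.955 = 5385
Net migration: Group 1 − 520 → 2190; Group 2 + 370 → 1867
→ [2190, 1867, 7380, 5385]
Total: 20700 → 16822; change = -3878; percentage change = -18.7%

-18.7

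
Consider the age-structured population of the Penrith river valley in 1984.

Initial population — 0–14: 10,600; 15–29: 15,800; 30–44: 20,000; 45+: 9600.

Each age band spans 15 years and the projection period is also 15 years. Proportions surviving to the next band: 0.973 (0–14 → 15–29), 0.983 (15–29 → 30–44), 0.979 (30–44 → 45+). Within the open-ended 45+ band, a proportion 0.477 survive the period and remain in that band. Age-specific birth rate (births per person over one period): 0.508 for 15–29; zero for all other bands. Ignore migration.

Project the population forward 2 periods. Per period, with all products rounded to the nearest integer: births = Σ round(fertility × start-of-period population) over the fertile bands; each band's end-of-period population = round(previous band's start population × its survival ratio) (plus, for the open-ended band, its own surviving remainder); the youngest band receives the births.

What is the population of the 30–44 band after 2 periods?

Period 1:
Births: 15800 * 0.508 = 8026
15–29: 10600 * 0.973 = 10314
30–44: 15800 * 0.983 = 15531
45+: 20000 * 0.979 + 9600 * 0.477 = 19580 + 4579 = 24159
→ [8026, 10314, 15531, 24159]
Period 2:
Births: 10314 * 0.508 = 5240
15–29: 8026 * 0.973 = 7809
30–44: 10314 * 0.983 = 10139
45+: 15531 * 0.979 + 24159 * 0.477 = 15205 + 11524 = 26729
→ [5240, 7809, 10139, 26729]

10139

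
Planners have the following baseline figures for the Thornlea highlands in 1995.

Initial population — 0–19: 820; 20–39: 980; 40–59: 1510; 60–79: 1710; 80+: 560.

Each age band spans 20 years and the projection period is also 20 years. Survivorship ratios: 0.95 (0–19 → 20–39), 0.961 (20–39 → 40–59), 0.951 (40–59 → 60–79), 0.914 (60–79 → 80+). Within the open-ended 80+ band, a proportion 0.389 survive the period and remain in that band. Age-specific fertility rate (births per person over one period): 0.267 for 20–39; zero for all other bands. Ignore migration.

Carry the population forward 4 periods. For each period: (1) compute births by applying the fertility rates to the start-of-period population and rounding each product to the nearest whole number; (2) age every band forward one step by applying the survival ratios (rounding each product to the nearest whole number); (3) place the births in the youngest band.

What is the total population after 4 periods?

1806

— Period 1 —
Births: 980 × 0.267 = 262
20–39: 820 × 0.95 = 779
40–59: 980 × 0.961 = 942
60–79: 1510 × 0.951 = 1436
80+: 1710 × 0.914 + 560 × 0.389 = 1563 + 218 = 1781
Giving 262 / 779 / 942 / 1436 / 1781.
— Period 2 —
Births: 779 × 0.267 = 208
20–39: 262 × 0.95 = 249
40–59: 779 × 0.961 = 749
60–79: 942 × 0.951 = 896
80+: 1436 × 0.914 + 1781 × 0.389 = 1313 + 693 = 2006
Giving 208 / 249 / 749 / 896 / 2006.
— Period 3 —
Births: 249 × 0.267 = 66
20–39: 208 × 0.95 = 198
40–59: 249 × 0.961 = 239
60–79: 749 × 0.951 = 712
80+: 896 × 0.914 + 2006 × 0.389 = 819 + 780 = 1599
Giving 66 / 198 / 239 / 712 / 1599.
— Period 4 —
Births: 198 × 0.267 = 53
20–39: 66 × 0.95 = 63
40–59: 198 × 0.961 = 190
60–79: 239 × 0.951 = 227
80+: 712 × 0.914 + 1599 × 0.389 = 651 + 622 = 1273
Giving 53 / 63 / 190 / 227 / 1273.
Total after period 4: 53 + 63 + 190 + 227 + 1273 = 1806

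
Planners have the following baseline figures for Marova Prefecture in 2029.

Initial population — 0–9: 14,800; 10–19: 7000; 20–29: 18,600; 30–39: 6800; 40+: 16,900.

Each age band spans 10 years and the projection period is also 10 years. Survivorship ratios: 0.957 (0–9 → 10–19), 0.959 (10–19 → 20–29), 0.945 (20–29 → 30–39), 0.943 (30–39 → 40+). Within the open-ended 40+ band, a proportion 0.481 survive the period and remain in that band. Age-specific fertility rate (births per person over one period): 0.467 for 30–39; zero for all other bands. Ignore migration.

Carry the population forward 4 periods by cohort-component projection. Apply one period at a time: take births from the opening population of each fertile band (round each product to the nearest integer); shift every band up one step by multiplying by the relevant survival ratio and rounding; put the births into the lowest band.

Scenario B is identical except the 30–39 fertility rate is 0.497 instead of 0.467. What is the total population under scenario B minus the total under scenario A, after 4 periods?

After projecting period 1:
Births: 6800 * 0.467 = 3176
10–19: 14800 * 0.957 = 14164
20–29: 7000 * 0.959 = 6713
30–39: 18600 * 0.945 = 17577
40+: 6800 * 0.943 + 16900 * 0.481 = 6412 + 8129 = 14541
End of period: [3176, 14164, 6713, 17577, 14541]
After projecting period 2:
Births: 17577 * 0.467 = 8208
10–19: 3176 * 0.957 = 3039
20–29: 14164 * 0.959 = 13583
30–39: 6713 * 0.945 = 6344
40+: 17577 * 0.943 + 14541 * 0.481 = 16575 + 6994 = 23569
End of period: [8208, 3039, 13583, 6344, 23569]
After projecting period 3:
Births: 6344 * 0.467 = 2963
10–19: 8208 * 0.957 = 7855
20–29: 3039 * 0.959 = 2914
30–39: 13583 * 0.945 = 12836
40+: 6344 * 0.943 + 23569 * 0.481 = 5982 + 11337 = 17319
End of period: [2963, 7855, 2914, 12836, 17319]
After projecting period 4:
Births: 12836 * 0.467 = 5994
10–19: 2963 * 0.957 = 2836
20–29: 7855 * 0.959 = 7533
30–39: 2914 * 0.945 = 2754
40+: 12836 * 0.943 + 17319 * 0.481 = 12104 + 8330 = 20434
End of period: [5994, 2836, 7533, 2754, 20434]
Scenario A total after 4 periods: 39551
Scenario B projection —
After projecting period 1:
Births: 6800 * 0.497 = 3380
10–19: 14800 * 0.957 = 14164
20–29: 7000 * 0.959 = 6713
30–39: 18600 * 0.945 = 17577
40+: 6800 * 0.943 + 16900 * 0.481 = 6412 + 8129 = 14541
End of period: [3380, 14164, 6713, 17577, 14541]
After projecting period 2:
Births: 17577 * 0.497 = 8736
10–19: 3380 * 0.957 = 3235
20–29: 14164 * 0.959 = 13583
30–39: 6713 * 0.945 = 6344
40+: 17577 * 0.943 + 14541 * 0.481 = 16575 + 6994 = 23569
End of period: [8736, 3235, 13583, 6344, 23569]
After projecting period 3:
Births: 6344 * 0.497 = 3153
10–19: 8736 * 0.957 = 8360
20–29: 3235 * 0.959 = 3102
30–39: 13583 * 0.945 = 12836
40+: 6344 * 0.943 + 23569 * 0.481 = 5982 + 11337 = 17319
End of period: [3153, 8360, 3102, 12836, 17319]
After projecting period 4:
Births: 12836 * 0.497 = 6379
10–19: 3153 * 0.957 = 3017
20–29: 8360 * 0.959 = 8017
30–39: 3102 * 0.945 = 2931
40+: 12836 * 0.943 + 17319 * 0.481 = 12104 + 8330 = 20434
End of period: [6379, 3017, 8017, 2931, 20434]
Scenario B total after 4 periods: 40778
Difference B − A = 40778 − 39551 = 1227

1227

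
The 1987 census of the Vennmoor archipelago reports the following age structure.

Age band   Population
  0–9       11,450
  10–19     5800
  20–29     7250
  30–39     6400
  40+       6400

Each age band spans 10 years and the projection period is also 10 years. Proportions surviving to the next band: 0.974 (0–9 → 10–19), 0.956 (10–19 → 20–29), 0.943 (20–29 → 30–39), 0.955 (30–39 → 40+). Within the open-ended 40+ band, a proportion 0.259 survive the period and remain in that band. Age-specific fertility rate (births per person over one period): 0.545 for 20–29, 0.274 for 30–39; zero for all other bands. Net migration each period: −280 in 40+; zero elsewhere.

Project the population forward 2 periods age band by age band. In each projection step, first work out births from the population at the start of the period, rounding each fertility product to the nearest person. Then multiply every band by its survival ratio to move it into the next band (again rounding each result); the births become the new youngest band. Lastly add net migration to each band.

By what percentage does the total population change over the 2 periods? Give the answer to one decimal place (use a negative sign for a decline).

Call the bands 1 to 5, youngest first.
— Period 1 —
Births: 7250 * 0.545 = 3951 ; 6400 * 0.274 = 1754 — total 5705
Band 2: 11450 * 0.974 = 11152
Band 3: 5800 * 0.956 = 5545
Band 4: 7250 * 0.943 = 6837
Band 5: 6400 * 0.955 + 6400 * 0.259 = 6112 + 1658 = 7770
Net migration: Band 5 − 280 → 7490
Population now: 0–9=5705, 10–19=11152, 20–29=5545, 30–39=6837, 40+=7490
— Period 2 —
Births: 5545 * 0.545 = 3022 ; 6837 * 0.274 = 1873 — total 4895
Band 2: 5705 * 0.974 = 5557
Band 3: 11152 * 0.956 = 10661
Band 4: 5545 * 0.943 = 5229
Band 5: 6837 * 0.955 + 7490 * 0.259 = 6529 + 1940 = 8469
Net migration: Band 5 − 280 → 8189
Population now: 0–9=4895, 10–19=5557, 20–29=10661, 30–39=5229, 40+=8189
Total: 37300 → 34531; change = -2769; percentage change = -7.4%

-7.4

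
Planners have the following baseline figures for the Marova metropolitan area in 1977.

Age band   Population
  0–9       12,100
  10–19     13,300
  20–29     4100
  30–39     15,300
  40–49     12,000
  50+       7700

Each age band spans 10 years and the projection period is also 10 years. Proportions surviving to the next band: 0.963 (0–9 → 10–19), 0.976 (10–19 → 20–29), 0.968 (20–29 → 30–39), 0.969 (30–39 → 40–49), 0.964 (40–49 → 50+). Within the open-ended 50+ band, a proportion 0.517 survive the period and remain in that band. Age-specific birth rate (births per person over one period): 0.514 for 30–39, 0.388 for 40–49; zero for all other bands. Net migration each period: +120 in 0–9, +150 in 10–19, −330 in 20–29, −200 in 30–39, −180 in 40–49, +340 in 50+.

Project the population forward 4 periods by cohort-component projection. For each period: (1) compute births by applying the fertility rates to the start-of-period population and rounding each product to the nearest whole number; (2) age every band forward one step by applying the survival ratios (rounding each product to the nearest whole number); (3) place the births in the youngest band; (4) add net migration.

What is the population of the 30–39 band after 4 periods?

11122

Period 1.
Births: 15300 × 0.514 = 7864  |  12000 × 0.388 = 4656 — total 12520
10–19: 12100 × 0.963 = 11652
20–29: 13300 × 0.976 = 12981
30–39: 4100 × 0.968 = 3969
40–49: 15300 × 0.969 = 14826
50+: 12000 × 0.964 + 7700 × 0.517 = 11568 + 3981 = 15549
Net migration: 0–9 + 120 → 12640; 10–19 + 150 → 11802; 20–29 − 330 → 12651; 30–39 − 200 → 3769; 40–49 − 180 → 14646; 50+ + 340 → 15889
End of period: [12640, 11802, 12651, 3769, 14646, 15889]
Period 2.
Births: 3769 × 0.514 = 1937  |  14646 × 0.388 = 5683 — total 7620
10–19: 12640 × 0.963 = 12172
20–29: 11802 × 0.976 = 11519
30–39: 12651 × 0.968 = 12246
40–49: 3769 × 0.969 = 3652
50+: 14646 × 0.964 + 15889 × 0.517 = 14119 + 8215 = 22334
Net migration: 0–9 + 120 → 7740; 10–19 + 150 → 12322; 20–29 − 330 → 11189; 30–39 − 200 → 12046; 40–49 − 180 → 3472; 50+ + 340 → 22674
End of period: [7740, 12322, 11189, 12046, 3472, 22674]
Period 3.
Births: 12046 × 0.514 = 6192  |  3472 × 0.388 = 1347 — total 7539
10–19: 7740 × 0.963 = 7454
20–29: 12322 × 0.976 = 12026
30–39: 11189 × 0.968 = 10831
40–49: 12046 × 0.969 = 11673
50+: 3472 × 0.964 + 22674 × 0.517 = 3347 + 11722 = 15069
Net migration: 0–9 + 120 → 7659; 10–19 + 150 → 7604; 20–29 − 330 → 11696; 30–39 − 200 → 10631; 40–49 − 180 → 11493; 50+ + 340 → 15409
End of period: [7659, 7604, 11696, 10631, 11493, 15409]
Period 4.
Births: 10631 × 0.514 = 5464  |  11493 × 0.388 = 4459 — total 9923
10–19: 7659 × 0.963 = 7376
20–29: 7604 × 0.976 = 7422
30–39: 11696 × 0.968 = 11322
40–49: 10631 × 0.969 = 10301
50+: 11493 × 0.964 + 15409 × 0.517 = 11079 + 7966 = 19045
Net migration: 0–9 + 120 → 10043; 10–19 + 150 → 7526; 20–29 − 330 → 7092; 30–39 − 200 → 11122; 40–49 − 180 → 10121; 50+ + 340 → 19385
End of period: [10043, 7526, 7092, 11122, 10121, 19385]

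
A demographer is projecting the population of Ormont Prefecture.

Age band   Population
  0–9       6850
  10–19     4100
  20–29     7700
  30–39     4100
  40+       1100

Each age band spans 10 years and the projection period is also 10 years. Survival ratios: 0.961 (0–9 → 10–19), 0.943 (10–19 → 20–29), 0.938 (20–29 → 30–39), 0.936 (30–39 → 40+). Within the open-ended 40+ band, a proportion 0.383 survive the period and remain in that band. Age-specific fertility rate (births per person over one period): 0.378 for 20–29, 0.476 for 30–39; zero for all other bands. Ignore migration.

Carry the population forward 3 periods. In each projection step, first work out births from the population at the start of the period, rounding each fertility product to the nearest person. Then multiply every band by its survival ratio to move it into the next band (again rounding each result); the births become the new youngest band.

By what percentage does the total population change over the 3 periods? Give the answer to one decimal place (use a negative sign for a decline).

7.4

Let group 1 be 0–9 through group 5 = 40+.
Period 1.
Births: 7700 * 0.378 = 2911 ; 4100 * 0.476 = 1952 → total 4863
Group 2: 6850 * 0.961 = 6583
Group 3: 4100 * 0.943 = 3866
Group 4: 7700 * 0.938 = 7223
Group 5: 4100 * 0.936 + 1100 * 0.383 = 3838 + 421 = 4259
→ [4863, 6583, 3866, 7223, 4259]
Period 2.
Births: 3866 * 0.378 = 1461 ; 7223 * 0.476 = 3438 → total 4899
Group 2: 4863 * 0.961 = 4673
Group 3: 6583 * 0.943 = 6208
Group 4: 3866 * 0.938 = 3626
Group 5: 7223 * 0.936 + 4259 * 0.383 = 6761 + 1631 = 8392
→ [4899, 4673, 6208, 3626, 8392]
Period 3.
Births: 6208 * 0.378 = 2347 ; 3626 * 0.476 = 1726 → total 4073
Group 2: 4899 * 0.961 = 4708
Group 3: 4673 * 0.943 = 4407
Group 4: 6208 * 0.938 = 5823
Group 5: 3626 * 0.936 + 8392 * 0.383 = 3394 + 3214 = 6608
→ [4073, 4708, 4407, 5823, 6608]
Total: 23850 → 25619; change = 1769; percentage change = 7.4%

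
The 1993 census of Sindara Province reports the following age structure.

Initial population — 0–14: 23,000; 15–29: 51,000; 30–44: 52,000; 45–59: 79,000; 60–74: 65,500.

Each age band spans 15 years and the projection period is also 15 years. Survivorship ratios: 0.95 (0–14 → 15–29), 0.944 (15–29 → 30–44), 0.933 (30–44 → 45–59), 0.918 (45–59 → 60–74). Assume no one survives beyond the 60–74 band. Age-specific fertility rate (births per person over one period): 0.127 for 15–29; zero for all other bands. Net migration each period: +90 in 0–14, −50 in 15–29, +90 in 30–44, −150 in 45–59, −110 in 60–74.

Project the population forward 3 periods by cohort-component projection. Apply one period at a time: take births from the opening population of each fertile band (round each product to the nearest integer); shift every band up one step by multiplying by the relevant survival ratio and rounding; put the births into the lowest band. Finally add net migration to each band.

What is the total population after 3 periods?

69672

— Period 1 —
Births: 51000 × 0.127 = 6477
15–29: 23000 × 0.95 = 21850
30–44: 51000 × 0.944 = 48144
45–59: 52000 × 0.933 = 48516
60–74: 79000 × 0.918 = 72522
Net migration: 0–14 + 90 → 6567; 15–29 − 50 → 21800; 30–44 + 90 → 48234; 45–59 − 150 → 48366; 60–74 − 110 → 72412
→ [6567, 21800, 48234, 48366, 72412]
— Period 2 —
Births: 21800 × 0.127 = 2769
15–29: 6567 × 0.95 = 6239
30–44: 21800 × 0.944 = 20579
45–59: 48234 × 0.933 = 45002
60–74: 48366 × 0.918 = 44400
Net migration: 0–14 + 90 → 2859; 15–29 − 50 → 6189; 30–44 + 90 → 20669; 45–59 − 150 → 44852; 60–74 − 110 → 44290
→ [2859, 6189, 20669, 44852, 44290]
— Period 3 —
Births: 6189 × 0.127 = 786
15–29: 2859 × 0.95 = 2716
30–44: 6189 × 0.944 = 5842
45–59: 20669 × 0.933 = 19284
60–74: 44852 × 0.918 = 41174
Net migration: 0–14 + 90 → 876; 15–29 − 50 → 2666; 30–44 + 90 → 5932; 45–59 − 150 → 19134; 60–74 − 110 → 41064
→ [876, 2666, 5932, 19134, 41064]
Total after period 3: 876 + 2666 + 5932 + 19134 + 41064 = 69672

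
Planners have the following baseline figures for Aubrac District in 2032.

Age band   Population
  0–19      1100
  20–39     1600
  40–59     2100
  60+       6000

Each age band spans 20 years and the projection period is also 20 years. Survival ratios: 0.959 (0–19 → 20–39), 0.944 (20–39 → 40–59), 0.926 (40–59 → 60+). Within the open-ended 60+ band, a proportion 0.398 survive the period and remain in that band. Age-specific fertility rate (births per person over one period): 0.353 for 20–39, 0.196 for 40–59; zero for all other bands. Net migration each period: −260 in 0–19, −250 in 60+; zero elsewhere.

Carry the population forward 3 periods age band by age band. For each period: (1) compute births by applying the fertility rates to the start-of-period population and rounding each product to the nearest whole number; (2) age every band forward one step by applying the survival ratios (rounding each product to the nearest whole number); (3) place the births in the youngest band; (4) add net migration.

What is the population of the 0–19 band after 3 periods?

178

Period 1.
Births: 1600 × 0.353 = 565  |  2100 × 0.196 = 412 → 977
20–39: 1100 × 0.959 = 1055
40–59: 1600 × 0.944 = 1510
60+: 2100 × 0.926 + 6000 × 0.398 = 1945 + 2388 = 4333
Net migration: 0–19 − 260 → 717; 60+ − 250 → 4083
→ [717, 1055, 1510, 4083]
Period 2.
Births: 1055 × 0.353 = 372  |  1510 × 0.196 = 296 → 668
20–39: 717 × 0.959 = 688
40–59: 1055 × 0.944 = 996
60+: 1510 × 0.926 + 4083 × 0.398 = 1398 + 1625 = 3023
Net migration: 0–19 − 260 → 408; 60+ − 250 → 2773
→ [408, 688, 996, 2773]
Period 3.
Births: 688 × 0.353 = 243  |  996 × 0.196 = 195 → 438
20–39: 408 × 0.959 = 391
40–59: 688 × 0.944 = 649
60+: 996 × 0.926 + 2773 × 0.398 = 922 + 1104 = 2026
Net migration: 0–19 − 260 → 178; 60+ − 250 → 1776
→ [178, 391, 649, 1776]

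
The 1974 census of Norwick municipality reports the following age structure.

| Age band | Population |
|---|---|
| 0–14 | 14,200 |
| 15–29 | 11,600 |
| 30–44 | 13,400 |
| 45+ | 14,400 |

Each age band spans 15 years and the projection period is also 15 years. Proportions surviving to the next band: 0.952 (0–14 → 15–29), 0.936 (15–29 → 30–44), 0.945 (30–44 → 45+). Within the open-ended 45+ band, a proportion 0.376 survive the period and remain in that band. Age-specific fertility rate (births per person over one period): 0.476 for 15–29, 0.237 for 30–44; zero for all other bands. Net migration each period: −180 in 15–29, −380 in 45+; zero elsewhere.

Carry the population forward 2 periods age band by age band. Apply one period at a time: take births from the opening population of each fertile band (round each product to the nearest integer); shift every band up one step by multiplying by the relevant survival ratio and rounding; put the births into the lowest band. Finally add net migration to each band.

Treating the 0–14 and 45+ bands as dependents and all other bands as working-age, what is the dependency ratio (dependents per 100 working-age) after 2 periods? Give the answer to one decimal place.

(Bands numbered youngest = 1 to oldest = 4.)
— Period 1 —
Births: 11600 * 0.476 = 5522  |  13400 * 0.237 = 3176 → 8698
Band 2: 14200 * 0.952 = 13518
Band 3: 11600 * 0.936 = 10858
Band 4: 13400 * 0.945 + 14400 * 0.376 = 12663 + 5414 = 18077
Net migration: Band 2 − 180 → 13338; Band 4 − 380 → 17697
Giving 8698 / 13338 / 10858 / 17697.
— Period 2 —
Births: 13338 * 0.476 = 6349  |  10858 * 0.237 = 2573 → 8922
Band 2: 8698 * 0.952 = 8280
Band 3: 13338 * 0.936 = 12484
Band 4: 10858 * 0.945 + 17697 * 0.376 = 10261 + 6654 = 16915
Net migration: Band 2 − 180 → 8100; Band 4 − 380 → 16535
Giving 8922 / 8100 / 12484 / 16535.
Dependents (band 0–14 + band 45+) = 8922 + 16535 = 25457; working-age = 20584; ratio = 25457/20584 × 100 = 123.7

123.7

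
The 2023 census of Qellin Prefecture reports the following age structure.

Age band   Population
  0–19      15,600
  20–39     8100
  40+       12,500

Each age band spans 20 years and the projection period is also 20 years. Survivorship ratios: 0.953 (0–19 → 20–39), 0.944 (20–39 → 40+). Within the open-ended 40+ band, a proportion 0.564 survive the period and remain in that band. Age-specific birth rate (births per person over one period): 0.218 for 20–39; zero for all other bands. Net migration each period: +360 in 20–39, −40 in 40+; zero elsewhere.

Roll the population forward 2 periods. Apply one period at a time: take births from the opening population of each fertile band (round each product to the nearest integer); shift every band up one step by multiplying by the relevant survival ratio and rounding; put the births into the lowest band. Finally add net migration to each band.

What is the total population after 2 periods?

Period 1.
Births: 8100 × 0.218 = 1766
20–39: 15600 × 0.953 = 14867
40+: 8100 × 0.944 + 12500 × 0.564 = 7646 + 7050 = 14696
Net migration: 20–39 + 360 → 15227; 40+ − 40 → 14656
End of period: [1766, 15227, 14656]
Period 2.
Births: 15227 × 0.218 = 3319
20–39: 1766 × 0.953 = 1683
40+: 15227 × 0.944 + 14656 × 0.564 = 14374 + 8266 = 22640
Net migration: 20–39 + 360 → 2043; 40+ − 40 → 22600
End of period: [3319, 2043, 22600]
Total after period 2: 3319 + 2043 + 22600 = 27962

27962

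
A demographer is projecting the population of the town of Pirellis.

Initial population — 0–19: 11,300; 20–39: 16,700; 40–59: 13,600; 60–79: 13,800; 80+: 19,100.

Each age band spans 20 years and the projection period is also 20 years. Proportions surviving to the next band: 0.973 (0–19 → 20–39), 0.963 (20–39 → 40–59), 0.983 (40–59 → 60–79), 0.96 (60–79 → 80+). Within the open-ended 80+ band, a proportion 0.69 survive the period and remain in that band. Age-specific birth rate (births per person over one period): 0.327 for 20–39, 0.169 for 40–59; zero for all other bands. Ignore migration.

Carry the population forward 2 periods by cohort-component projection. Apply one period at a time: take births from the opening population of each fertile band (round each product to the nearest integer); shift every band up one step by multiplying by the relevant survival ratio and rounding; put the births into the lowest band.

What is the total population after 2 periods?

71329

After projecting period 1:
Births: 16700 × 0.327 = 5461, 13600 × 0.169 = 2298 → 7759
20–39: 11300 × 0.973 = 10995
40–59: 16700 × 0.963 = 16082
60–79: 13600 × 0.983 = 13369
80+: 13800 × 0.96 + 19100 × 0.69 = 13248 + 13179 = 26427
→ [7759, 10995, 16082, 13369, 26427]
After projecting period 2:
Births: 10995 × 0.327 = 3595, 16082 × 0.169 = 2718 → 6313
20–39: 7759 × 0.973 = 7550
40–59: 10995 × 0.963 = 10588
60–79: 16082 × 0.983 = 15809
80+: 13369 × 0.96 + 26427 × 0.69 = 12834 + 18235 = 31069
→ [6313, 7550, 10588, 15809, 31069]
Total after period 2: 6313 + 7550 + 10588 + 15809 + 31069 = 71329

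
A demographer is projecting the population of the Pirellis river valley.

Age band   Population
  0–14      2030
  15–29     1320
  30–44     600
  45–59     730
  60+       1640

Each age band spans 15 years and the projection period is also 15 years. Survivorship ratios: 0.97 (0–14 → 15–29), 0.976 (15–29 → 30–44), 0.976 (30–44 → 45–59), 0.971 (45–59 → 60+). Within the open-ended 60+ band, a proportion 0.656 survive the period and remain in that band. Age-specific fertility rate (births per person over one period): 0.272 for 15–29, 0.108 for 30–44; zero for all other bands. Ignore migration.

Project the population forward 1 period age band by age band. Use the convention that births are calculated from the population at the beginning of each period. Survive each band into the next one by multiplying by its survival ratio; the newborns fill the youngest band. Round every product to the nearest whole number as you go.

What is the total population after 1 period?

6052

Period 1:
Births: 1320 × 0.272 = 359, 600 × 0.108 = 65 → 424
15–29: 2030 × 0.97 = 1969
30–44: 1320 × 0.976 = 1288
45–59: 600 × 0.976 = 586
60+: 730 × 0.971 + 1640 × 0.656 = 709 + 1076 = 1785
End of period: [424, 1969, 1288, 586, 1785]
Total after period 1: 424 + 1969 + 1288 + 586 + 1785 = 6052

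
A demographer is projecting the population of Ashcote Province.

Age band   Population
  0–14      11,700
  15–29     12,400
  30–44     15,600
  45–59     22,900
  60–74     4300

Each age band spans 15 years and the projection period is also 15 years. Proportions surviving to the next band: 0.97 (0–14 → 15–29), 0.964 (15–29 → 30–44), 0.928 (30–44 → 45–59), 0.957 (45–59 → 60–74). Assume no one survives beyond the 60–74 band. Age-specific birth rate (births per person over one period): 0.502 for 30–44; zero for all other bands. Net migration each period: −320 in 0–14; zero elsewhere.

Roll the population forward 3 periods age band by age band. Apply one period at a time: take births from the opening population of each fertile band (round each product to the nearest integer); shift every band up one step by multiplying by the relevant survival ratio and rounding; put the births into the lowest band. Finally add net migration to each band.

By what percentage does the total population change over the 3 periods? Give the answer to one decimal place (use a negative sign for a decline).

Period 1:
Births: 15600 × 0.502 = 7831
15–29: 11700 × 0.97 = 11349
30–44: 12400 × 0.964 = 11954
45–59: 15600 × 0.928 = 14477
60–74: 22900 × 0.957 = 21915
Net migration: 0–14 − 320 → 7511
End of period: [7511, 11349, 11954, 14477, 21915]
Period 2:
Births: 11954 × 0.502 = 6001
15–29: 7511 × 0.97 = 7286
30–44: 11349 × 0.964 = 10940
45–59: 11954 × 0.928 = 11093
60–74: 14477 × 0.957 = 13854
Net migration: 0–14 − 320 → 5681
End of period: [5681, 7286, 10940, 11093, 13854]
Period 3:
Births: 10940 × 0.502 = 5492
15–29: 5681 × 0.97 = 5511
30–44: 7286 × 0.964 = 7024
45–59: 10940 × 0.928 = 10152
60–74: 11093 × 0.957 = 10616
Net migration: 0–14 − 320 → 5172
End of period: [5172, 5511, 7024, 10152, 10616]
Total: 66900 → 38475; change = -28425; percentage change = -42.5%

-42.5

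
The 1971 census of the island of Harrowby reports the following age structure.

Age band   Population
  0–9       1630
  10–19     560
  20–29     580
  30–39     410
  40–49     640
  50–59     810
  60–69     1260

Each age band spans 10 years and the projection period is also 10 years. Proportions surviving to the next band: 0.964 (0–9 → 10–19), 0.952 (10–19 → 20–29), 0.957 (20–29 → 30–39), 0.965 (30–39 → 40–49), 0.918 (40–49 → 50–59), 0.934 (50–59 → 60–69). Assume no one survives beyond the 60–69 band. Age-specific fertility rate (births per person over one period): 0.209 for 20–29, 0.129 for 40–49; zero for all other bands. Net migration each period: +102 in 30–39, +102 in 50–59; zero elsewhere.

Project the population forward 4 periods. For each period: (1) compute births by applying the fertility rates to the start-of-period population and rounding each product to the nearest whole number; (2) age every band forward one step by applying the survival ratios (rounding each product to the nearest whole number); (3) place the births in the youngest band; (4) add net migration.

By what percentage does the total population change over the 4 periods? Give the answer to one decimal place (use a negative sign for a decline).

— Period 1 —
Births: 580 × 0.209 = 121  |  640 × 0.129 = 83 ⇒ total 204
10–19: 1630 × 0.964 = 1571
20–29: 560 × 0.952 = 533
30–39: 580 × 0.957 = 555
40–49: 410 × 0.965 = 396
50–59: 640 × 0.918 = 588
60–69: 810 × 0.934 = 757
Net migration: 30–39 + 102 → 657; 50–59 + 102 → 690
→ [204, 1571, 533, 657, 396, 690, 757]
— Period 2 —
Births: 533 × 0.209 = 111  |  396 × 0.129 = 51 ⇒ total 162
10–19: 204 × 0.964 = 197
20–29: 1571 × 0.952 = 1496
30–39: 533 × 0.957 = 510
40–49: 657 × 0.965 = 634
50–59: 396 × 0.918 = 364
60–69: 690 × 0.934 = 644
Net migration: 30–39 + 102 → 612; 50–59 + 102 → 466
→ [162, 197, 1496, 612, 634, 466, 644]
— Period 3 —
Births: 1496 × 0.209 = 313  |  634 × 0.129 = 82 ⇒ total 395
10–19: 162 × 0.964 = 156
20–29: 197 × 0.952 = 188
30–39: 1496 × 0.957 = 1432
40–49: 612 × 0.965 = 591
50–59: 634 × 0.918 = 582
60–69: 466 × 0.934 = 435
Net migration: 30–39 + 102 → 1534; 50–59 + 102 → 684
→ [395, 156, 188, 1534, 591, 684, 435]
— Period 4 —
Births: 188 × 0.209 = 39  |  591 × 0.129 = 76 ⇒ total 115
10–19: 395 × 0.964 = 381
20–29: 156 × 0.952 = 149
30–39: 188 × 0.957 = 180
40–49: 1534 × 0.965 = 1480
50–59: 591 × 0.918 = 543
60–69: 684 × 0.934 = 639
Net migration: 30–39 + 102 → 282; 50–59 + 102 → 645
→ [115, 381, 149, 282, 1480, 645, 639]
Total: 5890 → 3691; change = -2199; percentage change = -37.3%

-37.3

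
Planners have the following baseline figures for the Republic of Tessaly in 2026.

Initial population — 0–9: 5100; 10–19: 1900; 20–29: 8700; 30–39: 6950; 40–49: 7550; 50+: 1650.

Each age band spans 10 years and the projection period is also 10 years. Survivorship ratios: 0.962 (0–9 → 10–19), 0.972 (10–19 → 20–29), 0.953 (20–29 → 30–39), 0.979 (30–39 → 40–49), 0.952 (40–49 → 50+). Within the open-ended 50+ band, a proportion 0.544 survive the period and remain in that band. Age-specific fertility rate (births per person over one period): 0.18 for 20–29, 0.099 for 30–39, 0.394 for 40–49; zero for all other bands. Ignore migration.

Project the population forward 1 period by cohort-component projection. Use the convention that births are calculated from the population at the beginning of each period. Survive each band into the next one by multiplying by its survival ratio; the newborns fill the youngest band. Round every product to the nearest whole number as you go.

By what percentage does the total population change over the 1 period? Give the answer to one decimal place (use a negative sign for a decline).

Period 1:
Births: 8700 * 0.18 = 1566  |  6950 * 0.099 = 688  |  7550 * 0.394 = 2975 → total 5229
10–19: 5100 * 0.962 = 4906
20–29: 1900 * 0.972 = 1847
30–39: 8700 * 0.953 = 8291
40–49: 6950 * 0.979 = 6804
50+: 7550 * 0.952 + 1650 * 0.544 = 7188 + 898 = 8086
Giving 5229 / 4906 / 1847 / 8291 / 6804 / 8086.
Total: 31850 → 35163; change = 3313; percentage change = 10.4%

10.4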